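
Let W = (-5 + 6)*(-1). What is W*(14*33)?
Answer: -462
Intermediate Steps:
W = -1 (W = 1*(-1) = -1)
W*(14*33) = -14*33 = -1*462 = -462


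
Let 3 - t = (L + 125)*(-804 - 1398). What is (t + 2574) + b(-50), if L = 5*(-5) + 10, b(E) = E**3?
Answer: 119797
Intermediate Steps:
L = -15 (L = -25 + 10 = -15)
t = 242223 (t = 3 - (-15 + 125)*(-804 - 1398) = 3 - 110*(-2202) = 3 - 1*(-242220) = 3 + 242220 = 242223)
(t + 2574) + b(-50) = (242223 + 2574) + (-50)**3 = 244797 - 125000 = 119797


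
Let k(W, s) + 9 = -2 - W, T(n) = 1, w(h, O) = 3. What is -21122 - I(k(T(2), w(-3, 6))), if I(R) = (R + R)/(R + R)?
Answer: -21123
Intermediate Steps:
k(W, s) = -11 - W (k(W, s) = -9 + (-2 - W) = -11 - W)
I(R) = 1 (I(R) = (2*R)/((2*R)) = (2*R)*(1/(2*R)) = 1)
-21122 - I(k(T(2), w(-3, 6))) = -21122 - 1*1 = -21122 - 1 = -21123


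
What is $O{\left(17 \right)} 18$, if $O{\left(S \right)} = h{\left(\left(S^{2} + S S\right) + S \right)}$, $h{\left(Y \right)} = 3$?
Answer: $54$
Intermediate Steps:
$O{\left(S \right)} = 3$
$O{\left(17 \right)} 18 = 3 \cdot 18 = 54$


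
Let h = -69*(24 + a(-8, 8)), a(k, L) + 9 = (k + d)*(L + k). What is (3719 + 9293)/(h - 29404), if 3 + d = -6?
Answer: -13012/30439 ≈ -0.42748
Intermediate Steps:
d = -9 (d = -3 - 6 = -9)
a(k, L) = -9 + (-9 + k)*(L + k) (a(k, L) = -9 + (k - 9)*(L + k) = -9 + (-9 + k)*(L + k))
h = -1035 (h = -69*(24 + (-9 + (-8)**2 - 9*8 - 9*(-8) + 8*(-8))) = -69*(24 + (-9 + 64 - 72 + 72 - 64)) = -69*(24 - 9) = -69*15 = -1035)
(3719 + 9293)/(h - 29404) = (3719 + 9293)/(-1035 - 29404) = 13012/(-30439) = 13012*(-1/30439) = -13012/30439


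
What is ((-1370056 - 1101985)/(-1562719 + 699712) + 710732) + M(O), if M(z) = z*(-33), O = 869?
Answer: 588620711426/863007 ≈ 6.8206e+5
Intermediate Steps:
M(z) = -33*z
((-1370056 - 1101985)/(-1562719 + 699712) + 710732) + M(O) = ((-1370056 - 1101985)/(-1562719 + 699712) + 710732) - 33*869 = (-2472041/(-863007) + 710732) - 28677 = (-2472041*(-1/863007) + 710732) - 28677 = (2472041/863007 + 710732) - 28677 = 613369163165/863007 - 28677 = 588620711426/863007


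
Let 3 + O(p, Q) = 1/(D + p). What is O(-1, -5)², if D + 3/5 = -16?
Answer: 72361/7744 ≈ 9.3441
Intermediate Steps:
D = -83/5 (D = -⅗ - 16 = -83/5 ≈ -16.600)
O(p, Q) = -3 + 1/(-83/5 + p)
O(-1, -5)² = ((254 - 15*(-1))/(-83 + 5*(-1)))² = ((254 + 15)/(-83 - 5))² = (269/(-88))² = (-1/88*269)² = (-269/88)² = 72361/7744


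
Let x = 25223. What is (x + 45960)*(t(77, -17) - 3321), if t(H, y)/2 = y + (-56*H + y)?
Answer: -855121379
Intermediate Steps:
t(H, y) = -112*H + 4*y (t(H, y) = 2*(y + (-56*H + y)) = 2*(y + (y - 56*H)) = 2*(-56*H + 2*y) = -112*H + 4*y)
(x + 45960)*(t(77, -17) - 3321) = (25223 + 45960)*((-112*77 + 4*(-17)) - 3321) = 71183*((-8624 - 68) - 3321) = 71183*(-8692 - 3321) = 71183*(-12013) = -855121379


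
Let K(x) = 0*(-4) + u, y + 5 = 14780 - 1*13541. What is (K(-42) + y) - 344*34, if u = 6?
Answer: -10456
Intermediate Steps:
y = 1234 (y = -5 + (14780 - 1*13541) = -5 + (14780 - 13541) = -5 + 1239 = 1234)
K(x) = 6 (K(x) = 0*(-4) + 6 = 0 + 6 = 6)
(K(-42) + y) - 344*34 = (6 + 1234) - 344*34 = 1240 - 11696 = -10456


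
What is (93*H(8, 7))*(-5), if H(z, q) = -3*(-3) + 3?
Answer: -5580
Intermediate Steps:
H(z, q) = 12 (H(z, q) = 9 + 3 = 12)
(93*H(8, 7))*(-5) = (93*12)*(-5) = 1116*(-5) = -5580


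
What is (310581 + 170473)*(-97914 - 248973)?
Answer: -166871378898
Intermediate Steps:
(310581 + 170473)*(-97914 - 248973) = 481054*(-346887) = -166871378898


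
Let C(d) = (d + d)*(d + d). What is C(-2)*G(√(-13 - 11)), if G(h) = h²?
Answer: -384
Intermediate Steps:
C(d) = 4*d² (C(d) = (2*d)*(2*d) = 4*d²)
C(-2)*G(√(-13 - 11)) = (4*(-2)²)*(√(-13 - 11))² = (4*4)*(√(-24))² = 16*(2*I*√6)² = 16*(-24) = -384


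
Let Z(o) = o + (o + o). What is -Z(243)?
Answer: -729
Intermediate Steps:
Z(o) = 3*o (Z(o) = o + 2*o = 3*o)
-Z(243) = -3*243 = -1*729 = -729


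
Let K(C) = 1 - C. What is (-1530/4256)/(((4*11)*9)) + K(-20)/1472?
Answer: 899/67298 ≈ 0.013358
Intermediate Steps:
(-1530/4256)/(((4*11)*9)) + K(-20)/1472 = (-1530/4256)/(((4*11)*9)) + (1 - 1*(-20))/1472 = (-1530*1/4256)/((44*9)) + (1 + 20)*(1/1472) = -765/2128/396 + 21*(1/1472) = -765/2128*1/396 + 21/1472 = -85/93632 + 21/1472 = 899/67298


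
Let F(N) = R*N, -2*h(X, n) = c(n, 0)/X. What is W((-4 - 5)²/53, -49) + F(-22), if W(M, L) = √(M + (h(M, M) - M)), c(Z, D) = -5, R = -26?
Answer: 572 + √530/18 ≈ 573.28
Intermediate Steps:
h(X, n) = 5/(2*X) (h(X, n) = -(-5)/(2*X) = 5/(2*X))
F(N) = -26*N
W(M, L) = √10*√(1/M)/2 (W(M, L) = √(M + (5/(2*M) - M)) = √(M + (-M + 5/(2*M))) = √(5/(2*M)) = √10*√(1/M)/2)
W((-4 - 5)²/53, -49) + F(-22) = √10*√(1/((-4 - 5)²/53))/2 - 26*(-22) = √10*√(1/((-9)²*(1/53)))/2 + 572 = √10*√(1/(81*(1/53)))/2 + 572 = √10*√(1/(81/53))/2 + 572 = √10*√(53/81)/2 + 572 = √10*(√53/9)/2 + 572 = √530/18 + 572 = 572 + √530/18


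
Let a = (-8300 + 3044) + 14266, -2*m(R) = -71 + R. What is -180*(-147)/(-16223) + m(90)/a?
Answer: -477117437/292338460 ≈ -1.6321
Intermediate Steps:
m(R) = 71/2 - R/2 (m(R) = -(-71 + R)/2 = 71/2 - R/2)
a = 9010 (a = -5256 + 14266 = 9010)
-180*(-147)/(-16223) + m(90)/a = -180*(-147)/(-16223) + (71/2 - 1/2*90)/9010 = 26460*(-1/16223) + (71/2 - 45)*(1/9010) = -26460/16223 - 19/2*1/9010 = -26460/16223 - 19/18020 = -477117437/292338460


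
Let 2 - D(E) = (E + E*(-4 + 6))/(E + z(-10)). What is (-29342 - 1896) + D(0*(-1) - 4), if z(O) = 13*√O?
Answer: -26644332/853 - 78*I*√10/853 ≈ -31236.0 - 0.28917*I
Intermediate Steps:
D(E) = 2 - 3*E/(E + 13*I*√10) (D(E) = 2 - (E + E*(-4 + 6))/(E + 13*√(-10)) = 2 - (E + E*2)/(E + 13*(I*√10)) = 2 - (E + 2*E)/(E + 13*I*√10) = 2 - 3*E/(E + 13*I*√10))
(-29342 - 1896) + D(0*(-1) - 4) = (-29342 - 1896) + (-(0*(-1) - 4) + 26*I*√10)/((0*(-1) - 4) + 13*I*√10) = -31238 + (-(0 - 4) + 26*I*√10)/((0 - 4) + 13*I*√10) = -31238 + (-1*(-4) + 26*I*√10)/(-4 + 13*I*√10) = -31238 + (4 + 26*I*√10)/(-4 + 13*I*√10)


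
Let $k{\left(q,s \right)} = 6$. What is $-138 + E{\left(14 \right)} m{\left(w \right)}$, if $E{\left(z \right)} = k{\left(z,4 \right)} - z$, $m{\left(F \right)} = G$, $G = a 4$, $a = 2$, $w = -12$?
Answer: $-202$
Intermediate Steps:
$G = 8$ ($G = 2 \cdot 4 = 8$)
$m{\left(F \right)} = 8$
$E{\left(z \right)} = 6 - z$
$-138 + E{\left(14 \right)} m{\left(w \right)} = -138 + \left(6 - 14\right) 8 = -138 - 64 = -202$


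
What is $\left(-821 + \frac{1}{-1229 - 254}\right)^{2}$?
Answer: $\frac{1482413391936}{2199289} \approx 6.7404 \cdot 10^{5}$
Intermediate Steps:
$\left(-821 + \frac{1}{-1229 - 254}\right)^{2} = \left(-821 + \frac{1}{-1483}\right)^{2} = \left(-821 - \frac{1}{1483}\right)^{2} = \left(- \frac{1217544}{1483}\right)^{2} = \frac{1482413391936}{2199289}$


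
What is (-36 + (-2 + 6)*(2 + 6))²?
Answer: 16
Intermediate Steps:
(-36 + (-2 + 6)*(2 + 6))² = (-36 + 4*8)² = (-36 + 32)² = (-4)² = 16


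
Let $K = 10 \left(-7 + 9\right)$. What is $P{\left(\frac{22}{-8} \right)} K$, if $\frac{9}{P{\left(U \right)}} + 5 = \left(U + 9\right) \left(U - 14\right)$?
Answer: $- \frac{64}{39} \approx -1.641$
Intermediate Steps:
$K = 20$ ($K = 10 \cdot 2 = 20$)
$P{\left(U \right)} = \frac{9}{-5 + \left(-14 + U\right) \left(9 + U\right)}$ ($P{\left(U \right)} = \frac{9}{-5 + \left(U + 9\right) \left(U - 14\right)} = \frac{9}{-5 + \left(9 + U\right) \left(-14 + U\right)} = \frac{9}{-5 + \left(-14 + U\right) \left(9 + U\right)}$)
$P{\left(\frac{22}{-8} \right)} K = \frac{9}{-131 + \left(\frac{22}{-8}\right)^{2} - 5 \frac{22}{-8}} \cdot 20 = \frac{9}{-131 + \left(22 \left(- \frac{1}{8}\right)\right)^{2} - 5 \cdot 22 \left(- \frac{1}{8}\right)} 20 = \frac{9}{-131 + \left(- \frac{11}{4}\right)^{2} - - \frac{55}{4}} \cdot 20 = \frac{9}{-131 + \frac{121}{16} + \frac{55}{4}} \cdot 20 = \frac{9}{- \frac{1755}{16}} \cdot 20 = 9 \left(- \frac{16}{1755}\right) 20 = \left(- \frac{16}{195}\right) 20 = - \frac{64}{39}$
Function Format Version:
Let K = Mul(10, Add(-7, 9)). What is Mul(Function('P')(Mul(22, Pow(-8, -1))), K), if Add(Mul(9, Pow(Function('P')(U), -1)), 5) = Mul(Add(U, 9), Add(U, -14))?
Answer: Rational(-64, 39) ≈ -1.6410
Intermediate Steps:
K = 20 (K = Mul(10, 2) = 20)
Function('P')(U) = Mul(9, Pow(Add(-5, Mul(Add(-14, U), Add(9, U))), -1)) (Function('P')(U) = Mul(9, Pow(Add(-5, Mul(Add(U, 9), Add(U, -14))), -1)) = Mul(9, Pow(Add(-5, Mul(Add(9, U), Add(-14, U))), -1)) = Mul(9, Pow(Add(-5, Mul(Add(-14, U), Add(9, U))), -1)))
Mul(Function('P')(Mul(22, Pow(-8, -1))), K) = Mul(Mul(9, Pow(Add(-131, Pow(Mul(22, Pow(-8, -1)), 2), Mul(-5, Mul(22, Pow(-8, -1)))), -1)), 20) = Mul(Mul(9, Pow(Add(-131, Pow(Mul(22, Rational(-1, 8)), 2), Mul(-5, Mul(22, Rational(-1, 8)))), -1)), 20) = Mul(Mul(9, Pow(Add(-131, Pow(Rational(-11, 4), 2), Mul(-5, Rational(-11, 4))), -1)), 20) = Mul(Mul(9, Pow(Add(-131, Rational(121, 16), Rational(55, 4)), -1)), 20) = Mul(Mul(9, Pow(Rational(-1755, 16), -1)), 20) = Mul(Mul(9, Rational(-16, 1755)), 20) = Mul(Rational(-16, 195), 20) = Rational(-64, 39)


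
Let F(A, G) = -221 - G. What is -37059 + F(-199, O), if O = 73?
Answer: -37353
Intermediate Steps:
-37059 + F(-199, O) = -37059 + (-221 - 1*73) = -37059 + (-221 - 73) = -37059 - 294 = -37353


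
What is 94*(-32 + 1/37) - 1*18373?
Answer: -791003/37 ≈ -21378.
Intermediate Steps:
94*(-32 + 1/37) - 1*18373 = 94*(-32 + 1/37) - 18373 = 94*(-1183/37) - 18373 = -111202/37 - 18373 = -791003/37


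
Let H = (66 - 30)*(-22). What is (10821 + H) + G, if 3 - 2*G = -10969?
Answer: 15515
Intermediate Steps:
G = 5486 (G = 3/2 - 1/2*(-10969) = 3/2 + 10969/2 = 5486)
H = -792 (H = 36*(-22) = -792)
(10821 + H) + G = (10821 - 792) + 5486 = 10029 + 5486 = 15515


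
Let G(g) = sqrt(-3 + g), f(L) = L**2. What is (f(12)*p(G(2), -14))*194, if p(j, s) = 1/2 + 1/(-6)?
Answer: 9312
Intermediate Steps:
p(j, s) = 1/3 (p(j, s) = 1*(1/2) + 1*(-1/6) = 1/2 - 1/6 = 1/3)
(f(12)*p(G(2), -14))*194 = (12**2*(1/3))*194 = (144*(1/3))*194 = 48*194 = 9312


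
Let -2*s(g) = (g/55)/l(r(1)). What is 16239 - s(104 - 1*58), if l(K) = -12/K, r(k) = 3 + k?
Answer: 2679412/165 ≈ 16239.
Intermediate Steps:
s(g) = g/330 (s(g) = -g/55/(2*((-12/(3 + 1)))) = -g*(1/55)/(2*((-12/4))) = -g/55/(2*((-12*1/4))) = -g/55/(2*(-3)) = -g/55*(-1)/(2*3) = -(-1)*g/330 = g/330)
16239 - s(104 - 1*58) = 16239 - (104 - 1*58)/330 = 16239 - (104 - 58)/330 = 16239 - 46/330 = 16239 - 1*23/165 = 16239 - 23/165 = 2679412/165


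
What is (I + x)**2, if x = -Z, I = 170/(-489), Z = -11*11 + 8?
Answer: 3034577569/239121 ≈ 12691.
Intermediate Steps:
Z = -113 (Z = -121 + 8 = -113)
I = -170/489 (I = 170*(-1/489) = -170/489 ≈ -0.34765)
x = 113 (x = -1*(-113) = 113)
(I + x)**2 = (-170/489 + 113)**2 = (55087/489)**2 = 3034577569/239121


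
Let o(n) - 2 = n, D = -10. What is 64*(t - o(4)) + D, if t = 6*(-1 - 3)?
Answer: -1930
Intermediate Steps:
t = -24 (t = 6*(-4) = -24)
o(n) = 2 + n
64*(t - o(4)) + D = 64*(-24 - (2 + 4)) - 10 = 64*(-24 - 1*6) - 10 = 64*(-24 - 6) - 10 = 64*(-30) - 10 = -1920 - 10 = -1930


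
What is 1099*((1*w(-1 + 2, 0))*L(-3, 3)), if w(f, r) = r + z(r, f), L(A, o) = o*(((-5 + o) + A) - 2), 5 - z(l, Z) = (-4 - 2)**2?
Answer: 715449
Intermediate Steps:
z(l, Z) = -31 (z(l, Z) = 5 - (-4 - 2)**2 = 5 - 1*(-6)**2 = 5 - 1*36 = 5 - 36 = -31)
L(A, o) = o*(-7 + A + o) (L(A, o) = o*((-5 + A + o) - 2) = o*(-7 + A + o))
w(f, r) = -31 + r (w(f, r) = r - 31 = -31 + r)
1099*((1*w(-1 + 2, 0))*L(-3, 3)) = 1099*((1*(-31 + 0))*(3*(-7 - 3 + 3))) = 1099*((1*(-31))*(3*(-7))) = 1099*(-31*(-21)) = 1099*651 = 715449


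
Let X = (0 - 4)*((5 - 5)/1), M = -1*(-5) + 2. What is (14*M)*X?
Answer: 0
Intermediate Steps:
M = 7 (M = 5 + 2 = 7)
X = 0 (X = -0 = -4*0 = 0)
(14*M)*X = (14*7)*0 = 98*0 = 0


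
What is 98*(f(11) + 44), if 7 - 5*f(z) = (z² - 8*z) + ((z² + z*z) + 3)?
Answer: -4998/5 ≈ -999.60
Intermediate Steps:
f(z) = ⅘ - 3*z²/5 + 8*z/5 (f(z) = 7/5 - ((z² - 8*z) + ((z² + z*z) + 3))/5 = 7/5 - ((z² - 8*z) + ((z² + z²) + 3))/5 = 7/5 - ((z² - 8*z) + (2*z² + 3))/5 = 7/5 - ((z² - 8*z) + (3 + 2*z²))/5 = 7/5 - (3 - 8*z + 3*z²)/5 = 7/5 + (-⅗ - 3*z²/5 + 8*z/5) = ⅘ - 3*z²/5 + 8*z/5)
98*(f(11) + 44) = 98*((⅘ - ⅗*11² + (8/5)*11) + 44) = 98*((⅘ - ⅗*121 + 88/5) + 44) = 98*((⅘ - 363/5 + 88/5) + 44) = 98*(-271/5 + 44) = 98*(-51/5) = -4998/5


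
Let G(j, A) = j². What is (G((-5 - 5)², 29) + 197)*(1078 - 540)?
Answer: 5485986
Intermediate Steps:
(G((-5 - 5)², 29) + 197)*(1078 - 540) = (((-5 - 5)²)² + 197)*(1078 - 540) = (((-10)²)² + 197)*538 = (100² + 197)*538 = (10000 + 197)*538 = 10197*538 = 5485986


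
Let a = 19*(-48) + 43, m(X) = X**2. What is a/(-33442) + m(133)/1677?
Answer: 593012851/56082234 ≈ 10.574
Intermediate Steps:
a = -869 (a = -912 + 43 = -869)
a/(-33442) + m(133)/1677 = -869/(-33442) + 133**2/1677 = -869*(-1/33442) + 17689*(1/1677) = 869/33442 + 17689/1677 = 593012851/56082234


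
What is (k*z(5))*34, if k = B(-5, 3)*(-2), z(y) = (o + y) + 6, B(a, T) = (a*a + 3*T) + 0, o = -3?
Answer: -18496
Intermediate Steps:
B(a, T) = a² + 3*T (B(a, T) = (a² + 3*T) + 0 = a² + 3*T)
z(y) = 3 + y (z(y) = (-3 + y) + 6 = 3 + y)
k = -68 (k = ((-5)² + 3*3)*(-2) = (25 + 9)*(-2) = 34*(-2) = -68)
(k*z(5))*34 = -68*(3 + 5)*34 = -68*8*34 = -544*34 = -18496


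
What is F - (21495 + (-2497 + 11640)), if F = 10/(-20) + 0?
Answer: -61277/2 ≈ -30639.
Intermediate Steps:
F = -½ (F = 10*(-1/20) + 0 = -½ + 0 = -½ ≈ -0.50000)
F - (21495 + (-2497 + 11640)) = -½ - (21495 + (-2497 + 11640)) = -½ - (21495 + 9143) = -½ - 1*30638 = -½ - 30638 = -61277/2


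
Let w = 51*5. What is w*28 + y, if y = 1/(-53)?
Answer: 378419/53 ≈ 7140.0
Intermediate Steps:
w = 255
y = -1/53 ≈ -0.018868
w*28 + y = 255*28 - 1/53 = 7140 - 1/53 = 378419/53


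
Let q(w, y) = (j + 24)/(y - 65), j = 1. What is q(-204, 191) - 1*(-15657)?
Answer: 1972807/126 ≈ 15657.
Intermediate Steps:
q(w, y) = 25/(-65 + y) (q(w, y) = (1 + 24)/(y - 65) = 25/(-65 + y))
q(-204, 191) - 1*(-15657) = 25/(-65 + 191) - 1*(-15657) = 25/126 + 15657 = 1972807/126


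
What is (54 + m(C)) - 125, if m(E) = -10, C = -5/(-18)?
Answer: -81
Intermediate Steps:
C = 5/18 (C = -5*(-1/18) = 5/18 ≈ 0.27778)
(54 + m(C)) - 125 = (54 - 10) - 125 = 44 - 125 = -81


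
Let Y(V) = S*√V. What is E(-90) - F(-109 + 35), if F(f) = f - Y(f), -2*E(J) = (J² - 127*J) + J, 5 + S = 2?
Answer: -9646 - 3*I*√74 ≈ -9646.0 - 25.807*I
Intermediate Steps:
S = -3 (S = -5 + 2 = -3)
Y(V) = -3*√V
E(J) = 63*J - J²/2 (E(J) = -((J² - 127*J) + J)/2 = -(J² - 126*J)/2 = 63*J - J²/2)
F(f) = f + 3*√f (F(f) = f - (-3)*√f = f + 3*√f)
E(-90) - F(-109 + 35) = (½)*(-90)*(126 - 1*(-90)) - ((-109 + 35) + 3*√(-109 + 35)) = (½)*(-90)*(126 + 90) - (-74 + 3*√(-74)) = (½)*(-90)*216 - (-74 + 3*(I*√74)) = -9720 - (-74 + 3*I*√74) = -9720 + (74 - 3*I*√74) = -9646 - 3*I*√74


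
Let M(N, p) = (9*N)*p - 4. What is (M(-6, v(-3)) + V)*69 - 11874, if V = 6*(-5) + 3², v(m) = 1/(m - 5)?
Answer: -52533/4 ≈ -13133.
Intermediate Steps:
v(m) = 1/(-5 + m)
M(N, p) = -4 + 9*N*p (M(N, p) = 9*N*p - 4 = -4 + 9*N*p)
V = -21 (V = -30 + 9 = -21)
(M(-6, v(-3)) + V)*69 - 11874 = ((-4 + 9*(-6)/(-5 - 3)) - 21)*69 - 11874 = ((-4 + 9*(-6)/(-8)) - 21)*69 - 11874 = ((-4 + 9*(-6)*(-⅛)) - 21)*69 - 11874 = ((-4 + 27/4) - 21)*69 - 11874 = (11/4 - 21)*69 - 11874 = -73/4*69 - 11874 = -5037/4 - 11874 = -52533/4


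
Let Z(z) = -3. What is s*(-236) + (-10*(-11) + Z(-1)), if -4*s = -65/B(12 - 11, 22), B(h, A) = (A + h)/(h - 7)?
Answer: 25471/23 ≈ 1107.4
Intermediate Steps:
B(h, A) = (A + h)/(-7 + h)
s = -195/46 (s = -(-65)/(4*((22 + (12 - 11))/(-7 + (12 - 11)))) = -(-65)/(4*((22 + 1)/(-7 + 1))) = -(-65)/(4*(23/(-6))) = -(-65)/(4*((-1/6*23))) = -(-65)/(4*(-23/6)) = -(-65)*(-6)/(4*23) = -1/4*390/23 = -195/46 ≈ -4.2391)
s*(-236) + (-10*(-11) + Z(-1)) = -195/46*(-236) + (-10*(-11) - 3) = 23010/23 + (110 - 3) = 23010/23 + 107 = 25471/23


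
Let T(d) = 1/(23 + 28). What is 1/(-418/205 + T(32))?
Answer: -10455/21113 ≈ -0.49519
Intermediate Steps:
T(d) = 1/51
1/(-418/205 + T(32)) = 1/(-418/205 + 1/51) = 1/(-21113/10455) = -10455/21113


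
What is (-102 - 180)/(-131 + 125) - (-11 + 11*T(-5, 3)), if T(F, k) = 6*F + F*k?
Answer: 553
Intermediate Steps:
(-102 - 180)/(-131 + 125) - (-11 + 11*T(-5, 3)) = (-102 - 180)/(-131 + 125) - (-11 + 11*(-5*(6 + 3))) = -282/(-6) - (-11 + 11*(-5*9)) = -282*(-⅙) - (-11 + 11*(-45)) = 47 - (-11 - 495) = 47 - 1*(-506) = 47 + 506 = 553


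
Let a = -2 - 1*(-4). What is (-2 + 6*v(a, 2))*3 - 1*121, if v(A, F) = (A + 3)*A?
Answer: 53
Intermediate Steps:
a = 2 (a = -2 + 4 = 2)
v(A, F) = A*(3 + A) (v(A, F) = (3 + A)*A = A*(3 + A))
(-2 + 6*v(a, 2))*3 - 1*121 = (-2 + 6*(2*(3 + 2)))*3 - 1*121 = (-2 + 6*(2*5))*3 - 121 = (-2 + 6*10)*3 - 121 = (-2 + 60)*3 - 121 = 58*3 - 121 = 174 - 121 = 53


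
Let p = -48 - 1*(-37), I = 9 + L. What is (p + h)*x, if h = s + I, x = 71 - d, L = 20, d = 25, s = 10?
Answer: 1288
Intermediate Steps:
x = 46 (x = 71 - 1*25 = 71 - 25 = 46)
I = 29 (I = 9 + 20 = 29)
p = -11 (p = -48 + 37 = -11)
h = 39 (h = 10 + 29 = 39)
(p + h)*x = (-11 + 39)*46 = 28*46 = 1288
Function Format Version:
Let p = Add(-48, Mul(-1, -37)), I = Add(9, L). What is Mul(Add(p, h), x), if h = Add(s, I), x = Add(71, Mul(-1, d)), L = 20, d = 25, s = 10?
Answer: 1288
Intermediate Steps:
x = 46 (x = Add(71, Mul(-1, 25)) = Add(71, -25) = 46)
I = 29 (I = Add(9, 20) = 29)
p = -11 (p = Add(-48, 37) = -11)
h = 39 (h = Add(10, 29) = 39)
Mul(Add(p, h), x) = Mul(Add(-11, 39), 46) = Mul(28, 46) = 1288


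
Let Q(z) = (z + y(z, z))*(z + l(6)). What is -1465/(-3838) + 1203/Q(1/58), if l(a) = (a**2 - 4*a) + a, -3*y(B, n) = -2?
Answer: 2462004977/25119710 ≈ 98.011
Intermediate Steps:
y(B, n) = 2/3 (y(B, n) = -1/3*(-2) = 2/3)
l(a) = a**2 - 3*a
Q(z) = (18 + z)*(2/3 + z) (Q(z) = (z + 2/3)*(z + 6*(-3 + 6)) = (2/3 + z)*(z + 6*3) = (2/3 + z)*(z + 18) = (2/3 + z)*(18 + z) = (18 + z)*(2/3 + z))
-1465/(-3838) + 1203/Q(1/58) = -1465/(-3838) + 1203/(12 + (1/58)**2 + (56/3)/58) = -1465*(-1/3838) + 1203/(12 + (1/58)**2 + (56/3)*(1/58)) = 1465/3838 + 1203/(12 + 1/3364 + 28/87) = 1465/3838 + 1203/(124355/10092) = 1465/3838 + 1203*(10092/124355) = 1465/3838 + 12140676/124355 = 2462004977/25119710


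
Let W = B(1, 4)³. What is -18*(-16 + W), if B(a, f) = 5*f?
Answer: -143712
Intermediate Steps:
W = 8000 (W = (5*4)³ = 20³ = 8000)
-18*(-16 + W) = -18*(-16 + 8000) = -18*7984 = -143712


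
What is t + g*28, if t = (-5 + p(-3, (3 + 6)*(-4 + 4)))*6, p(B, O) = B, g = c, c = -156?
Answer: -4416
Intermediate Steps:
g = -156
t = -48 (t = (-5 - 3)*6 = -8*6 = -48)
t + g*28 = -48 - 156*28 = -48 - 4368 = -4416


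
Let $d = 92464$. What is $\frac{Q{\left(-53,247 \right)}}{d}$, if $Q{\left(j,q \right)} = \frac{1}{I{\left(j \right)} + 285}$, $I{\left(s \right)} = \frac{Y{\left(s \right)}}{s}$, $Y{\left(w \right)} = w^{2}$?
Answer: $\frac{1}{21451648} \approx 4.6616 \cdot 10^{-8}$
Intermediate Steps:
$I{\left(s \right)} = s$ ($I{\left(s \right)} = \frac{s^{2}}{s} = s$)
$Q{\left(j,q \right)} = \frac{1}{285 + j}$ ($Q{\left(j,q \right)} = \frac{1}{j + 285} = \frac{1}{285 + j}$)
$\frac{Q{\left(-53,247 \right)}}{d} = \frac{1}{\left(285 - 53\right) 92464} = \frac{1}{232} \cdot \frac{1}{92464} = \frac{1}{21451648}$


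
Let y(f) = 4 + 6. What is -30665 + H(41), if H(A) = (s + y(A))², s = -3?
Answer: -30616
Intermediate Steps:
y(f) = 10
H(A) = 49 (H(A) = (-3 + 10)² = 7² = 49)
-30665 + H(41) = -30665 + 49 = -30616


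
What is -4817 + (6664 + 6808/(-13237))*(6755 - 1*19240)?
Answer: -1101297694229/13237 ≈ -8.3198e+7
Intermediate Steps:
-4817 + (6664 + 6808/(-13237))*(6755 - 1*19240) = -4817 + (6664 + 6808*(-1/13237))*(6755 - 19240) = -4817 + (6664 - 6808/13237)*(-12485) = -4817 + (88204560/13237)*(-12485) = -4817 - 1101233931600/13237 = -1101297694229/13237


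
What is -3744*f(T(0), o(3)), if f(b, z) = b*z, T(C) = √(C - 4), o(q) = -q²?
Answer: 67392*I ≈ 67392.0*I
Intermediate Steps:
T(C) = √(-4 + C)
-3744*f(T(0), o(3)) = -3744*√(-4 + 0)*(-1*3²) = -3744*√(-4)*(-1*9) = -3744*2*I*(-9) = -(-67392)*I = 67392*I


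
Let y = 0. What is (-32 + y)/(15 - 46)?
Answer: 32/31 ≈ 1.0323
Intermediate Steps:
(-32 + y)/(15 - 46) = (-32 + 0)/(15 - 46) = -32/(-31) = -1/31*(-32) = 32/31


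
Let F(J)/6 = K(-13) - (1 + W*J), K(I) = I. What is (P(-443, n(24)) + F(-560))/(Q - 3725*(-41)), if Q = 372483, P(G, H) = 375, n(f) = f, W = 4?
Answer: 13731/525208 ≈ 0.026144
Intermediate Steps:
F(J) = -84 - 24*J (F(J) = 6*(-13 - (1 + 4*J)) = 6*(-13 + (-1 - 4*J)) = 6*(-14 - 4*J) = -84 - 24*J)
(P(-443, n(24)) + F(-560))/(Q - 3725*(-41)) = (375 + (-84 - 24*(-560)))/(372483 - 3725*(-41)) = (375 + (-84 + 13440))/(372483 + 152725) = (375 + 13356)/525208 = 13731*(1/525208) = 13731/525208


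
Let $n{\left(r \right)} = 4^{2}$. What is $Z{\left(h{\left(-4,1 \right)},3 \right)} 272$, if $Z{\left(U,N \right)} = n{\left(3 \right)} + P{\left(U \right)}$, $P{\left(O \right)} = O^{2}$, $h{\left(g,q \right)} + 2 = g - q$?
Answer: $17680$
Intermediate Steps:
$h{\left(g,q \right)} = -2 + g - q$ ($h{\left(g,q \right)} = -2 + \left(g - q\right) = -2 + g - q$)
$n{\left(r \right)} = 16$
$Z{\left(U,N \right)} = 16 + U^{2}$
$Z{\left(h{\left(-4,1 \right)},3 \right)} 272 = \left(16 + \left(-2 - 4 - 1\right)^{2}\right) 272 = \left(16 + \left(-7\right)^{2}\right) 272 = \left(16 + 49\right) 272 = 65 \cdot 272 = 17680$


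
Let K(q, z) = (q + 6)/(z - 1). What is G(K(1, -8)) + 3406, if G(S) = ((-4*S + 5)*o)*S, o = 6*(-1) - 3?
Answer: 31165/9 ≈ 3462.8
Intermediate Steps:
K(q, z) = (6 + q)/(-1 + z)
o = -9 (o = -6 - 3 = -9)
G(S) = S*(-45 + 36*S) (G(S) = ((-4*S + 5)*(-9))*S = ((5 - 4*S)*(-9))*S = (-45 + 36*S)*S = S*(-45 + 36*S))
G(K(1, -8)) + 3406 = 9*((6 + 1)/(-1 - 8))*(-5 + 4*((6 + 1)/(-1 - 8))) + 3406 = 9*(7/(-9))*(-5 + 4*(7/(-9))) + 3406 = 9*(-⅑*7)*(-5 + 4*(-⅑*7)) + 3406 = 9*(-7/9)*(-5 + 4*(-7/9)) + 3406 = 9*(-7/9)*(-5 - 28/9) + 3406 = 9*(-7/9)*(-73/9) + 3406 = 511/9 + 3406 = 31165/9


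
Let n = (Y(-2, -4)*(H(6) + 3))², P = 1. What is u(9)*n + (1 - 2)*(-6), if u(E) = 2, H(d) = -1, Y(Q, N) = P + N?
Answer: 78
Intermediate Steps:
Y(Q, N) = 1 + N
n = 36 (n = ((1 - 4)*(-1 + 3))² = (-3*2)² = (-6)² = 36)
u(9)*n + (1 - 2)*(-6) = 2*36 + (1 - 2)*(-6) = 72 - 1*(-6) = 72 + 6 = 78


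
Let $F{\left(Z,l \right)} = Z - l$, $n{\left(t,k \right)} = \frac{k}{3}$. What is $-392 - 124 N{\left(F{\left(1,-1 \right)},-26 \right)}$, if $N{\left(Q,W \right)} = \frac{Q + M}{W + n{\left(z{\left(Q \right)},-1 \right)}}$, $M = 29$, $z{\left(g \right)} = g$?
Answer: $- \frac{19436}{79} \approx -246.03$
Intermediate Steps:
$n{\left(t,k \right)} = \frac{k}{3}$ ($n{\left(t,k \right)} = k \frac{1}{3} = \frac{k}{3}$)
$N{\left(Q,W \right)} = \frac{29 + Q}{- \frac{1}{3} + W}$ ($N{\left(Q,W \right)} = \frac{Q + 29}{W + \frac{1}{3} \left(-1\right)} = \frac{29 + Q}{W - \frac{1}{3}} = \frac{29 + Q}{- \frac{1}{3} + W}$)
$-392 - 124 N{\left(F{\left(1,-1 \right)},-26 \right)} = -392 - 124 \frac{3 \left(29 + \left(1 - -1\right)\right)}{-1 + 3 \left(-26\right)} = -392 - 124 \frac{3 \left(29 + \left(1 + 1\right)\right)}{-1 - 78} = -392 - 124 \frac{3 \left(29 + 2\right)}{-79} = -392 - 124 \cdot 3 \left(- \frac{1}{79}\right) 31 = -392 - - \frac{11532}{79} = -392 + \frac{11532}{79} = - \frac{19436}{79}$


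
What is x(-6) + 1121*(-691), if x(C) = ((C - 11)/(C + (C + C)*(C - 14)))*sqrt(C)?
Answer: -774611 - 17*I*sqrt(6)/234 ≈ -7.7461e+5 - 0.17795*I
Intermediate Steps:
x(C) = sqrt(C)*(-11 + C)/(C + 2*C*(-14 + C)) (x(C) = ((-11 + C)/(C + (2*C)*(-14 + C)))*sqrt(C) = ((-11 + C)/(C + 2*C*(-14 + C)))*sqrt(C) = sqrt(C)*(-11 + C)/(C + 2*C*(-14 + C)))
x(-6) + 1121*(-691) = (-11 - 6)/(sqrt(-6)*(-27 + 2*(-6))) + 1121*(-691) = -I*sqrt(6)/6*(-17)/(-27 - 12) - 774611 = -I*sqrt(6)/6*(-17)/(-39) - 774611 = -I*sqrt(6)/6*(-1/39)*(-17) - 774611 = -17*I*sqrt(6)/234 - 774611 = -774611 - 17*I*sqrt(6)/234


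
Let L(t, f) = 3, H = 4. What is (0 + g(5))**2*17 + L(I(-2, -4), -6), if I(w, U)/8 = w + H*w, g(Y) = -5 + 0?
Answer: 428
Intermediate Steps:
g(Y) = -5
I(w, U) = 40*w (I(w, U) = 8*(w + 4*w) = 8*(5*w) = 40*w)
(0 + g(5))**2*17 + L(I(-2, -4), -6) = (0 - 5)**2*17 + 3 = (-5)**2*17 + 3 = 25*17 + 3 = 425 + 3 = 428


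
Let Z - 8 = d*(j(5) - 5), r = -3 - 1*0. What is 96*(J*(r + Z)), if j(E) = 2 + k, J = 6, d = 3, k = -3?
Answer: -7488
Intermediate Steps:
j(E) = -1 (j(E) = 2 - 3 = -1)
r = -3 (r = -3 + 0 = -3)
Z = -10 (Z = 8 + 3*(-1 - 5) = 8 + 3*(-6) = 8 - 18 = -10)
96*(J*(r + Z)) = 96*(6*(-3 - 10)) = 96*(6*(-13)) = 96*(-78) = -7488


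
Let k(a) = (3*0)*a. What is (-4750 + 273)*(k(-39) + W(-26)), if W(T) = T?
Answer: 116402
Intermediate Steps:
k(a) = 0 (k(a) = 0*a = 0)
(-4750 + 273)*(k(-39) + W(-26)) = (-4750 + 273)*(0 - 26) = -4477*(-26) = 116402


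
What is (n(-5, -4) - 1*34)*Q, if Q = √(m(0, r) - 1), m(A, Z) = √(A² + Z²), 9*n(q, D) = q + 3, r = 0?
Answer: -308*I/9 ≈ -34.222*I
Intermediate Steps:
n(q, D) = ⅓ + q/9 (n(q, D) = (q + 3)/9 = (3 + q)/9 = ⅓ + q/9)
Q = I (Q = √(√(0² + 0²) - 1) = √(√(0 + 0) - 1) = √(√0 - 1) = √(0 - 1) = √(-1) = I ≈ 1.0*I)
(n(-5, -4) - 1*34)*Q = ((⅓ + (⅑)*(-5)) - 1*34)*I = ((⅓ - 5/9) - 34)*I = (-2/9 - 34)*I = -308*I/9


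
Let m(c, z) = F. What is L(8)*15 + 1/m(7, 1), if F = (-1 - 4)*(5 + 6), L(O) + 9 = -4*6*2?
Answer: -47026/55 ≈ -855.02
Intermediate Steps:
L(O) = -57 (L(O) = -9 - 4*6*2 = -9 - 24*2 = -9 - 48 = -57)
F = -55 (F = -5*11 = -55)
m(c, z) = -55
L(8)*15 + 1/m(7, 1) = -57*15 + 1/(-55) = -855 - 1/55 = -47026/55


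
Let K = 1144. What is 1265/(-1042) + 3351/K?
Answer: 1022291/596024 ≈ 1.7152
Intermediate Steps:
1265/(-1042) + 3351/K = 1265/(-1042) + 3351/1144 = 1265*(-1/1042) + 3351*(1/1144) = -1265/1042 + 3351/1144 = 1022291/596024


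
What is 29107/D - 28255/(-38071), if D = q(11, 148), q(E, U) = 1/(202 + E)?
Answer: 236032271416/38071 ≈ 6.1998e+6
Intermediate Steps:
D = 1/213 (D = 1/(202 + 11) = 1/213 ≈ 0.0046948)
29107/D - 28255/(-38071) = 29107/(1/213) - 28255/(-38071) = 29107*213 - 28255*(-1/38071) = 6199791 + 28255/38071 = 236032271416/38071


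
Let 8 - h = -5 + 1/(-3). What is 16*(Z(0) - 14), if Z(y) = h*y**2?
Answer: -224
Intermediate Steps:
h = 40/3 (h = 8 - (-5 + 1/(-3)) = 8 - (-5 - 1/3) = 8 - 1*(-16/3) = 8 + 16/3 = 40/3 ≈ 13.333)
Z(y) = 40*y**2/3
16*(Z(0) - 14) = 16*((40/3)*0**2 - 14) = 16*((40/3)*0 - 14) = 16*(0 - 14) = 16*(-14) = -224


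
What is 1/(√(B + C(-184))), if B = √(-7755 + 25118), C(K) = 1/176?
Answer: 4*√11/√(1 + 176*√17363) ≈ 0.087113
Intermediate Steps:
C(K) = 1/176
B = √17363 ≈ 131.77
1/(√(B + C(-184))) = 1/(√(√17363 + 1/176)) = 1/(√(1/176 + √17363)) = (1/176 + √17363)^(-½)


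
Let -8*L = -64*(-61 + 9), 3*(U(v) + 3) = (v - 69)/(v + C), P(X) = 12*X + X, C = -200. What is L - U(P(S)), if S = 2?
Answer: -215629/522 ≈ -413.08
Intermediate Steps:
P(X) = 13*X
U(v) = -3 + (-69 + v)/(3*(-200 + v)) (U(v) = -3 + ((v - 69)/(v - 200))/3 = -3 + ((-69 + v)/(-200 + v))/3 = -3 + (-69 + v)/(3*(-200 + v)))
L = -416 (L = -(-8)*(-61 + 9) = -(-8)*(-52) = -⅛*3328 = -416)
L - U(P(S)) = -416 - (1731 - 104*2)/(3*(-200 + 13*2)) = -416 - (1731 - 8*26)/(3*(-200 + 26)) = -416 - (1731 - 208)/(3*(-174)) = -416 - (-1)*1523/(3*174) = -416 - 1*(-1523/522) = -416 + 1523/522 = -215629/522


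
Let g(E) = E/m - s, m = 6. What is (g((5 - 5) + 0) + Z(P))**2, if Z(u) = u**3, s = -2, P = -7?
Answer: 116281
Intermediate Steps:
g(E) = 2 + E/6 (g(E) = E/6 - 1*(-2) = E*(1/6) + 2 = E/6 + 2 = 2 + E/6)
(g((5 - 5) + 0) + Z(P))**2 = ((2 + ((5 - 5) + 0)/6) + (-7)**3)**2 = ((2 + (0 + 0)/6) - 343)**2 = ((2 + (1/6)*0) - 343)**2 = ((2 + 0) - 343)**2 = (2 - 343)**2 = (-341)**2 = 116281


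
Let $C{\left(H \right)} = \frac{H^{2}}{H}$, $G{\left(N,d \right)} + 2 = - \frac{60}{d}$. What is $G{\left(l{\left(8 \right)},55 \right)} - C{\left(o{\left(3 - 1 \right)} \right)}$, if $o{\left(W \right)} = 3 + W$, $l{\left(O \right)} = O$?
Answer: $- \frac{89}{11} \approx -8.0909$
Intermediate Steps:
$G{\left(N,d \right)} = -2 - \frac{60}{d}$
$C{\left(H \right)} = H$
$G{\left(l{\left(8 \right)},55 \right)} - C{\left(o{\left(3 - 1 \right)} \right)} = \left(-2 - \frac{60}{55}\right) - \left(3 + \left(3 - 1\right)\right) = \left(-2 - \frac{12}{11}\right) - \left(3 + 2\right) = \left(-2 - \frac{12}{11}\right) - 5 = - \frac{34}{11} - 5 = - \frac{89}{11}$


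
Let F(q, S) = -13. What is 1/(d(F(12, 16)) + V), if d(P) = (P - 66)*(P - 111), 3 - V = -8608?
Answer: 1/18407 ≈ 5.4327e-5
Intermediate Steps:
V = 8611 (V = 3 - 1*(-8608) = 3 + 8608 = 8611)
d(P) = (-111 + P)*(-66 + P) (d(P) = (-66 + P)*(-111 + P) = (-111 + P)*(-66 + P))
1/(d(F(12, 16)) + V) = 1/((7326 + (-13)² - 177*(-13)) + 8611) = 1/((7326 + 169 + 2301) + 8611) = 1/(9796 + 8611) = 1/18407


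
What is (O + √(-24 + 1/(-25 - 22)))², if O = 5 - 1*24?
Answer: (893 - I*√53063)²/2209 ≈ 336.98 - 186.24*I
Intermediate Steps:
O = -19 (O = 5 - 24 = -19)
(O + √(-24 + 1/(-25 - 22)))² = (-19 + √(-24 + 1/(-25 - 22)))² = (-19 + √(-24 + 1/(-47)))² = (-19 + √(-24 - 1/47))² = (-19 + √(-1129/47))² = (-19 + I*√53063/47)²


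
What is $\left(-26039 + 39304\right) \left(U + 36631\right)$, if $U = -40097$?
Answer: $-45976490$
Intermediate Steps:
$\left(-26039 + 39304\right) \left(U + 36631\right) = \left(-26039 + 39304\right) \left(-40097 + 36631\right) = 13265 \left(-3466\right) = -45976490$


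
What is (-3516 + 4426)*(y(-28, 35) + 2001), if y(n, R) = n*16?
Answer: 1413230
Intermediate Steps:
y(n, R) = 16*n
(-3516 + 4426)*(y(-28, 35) + 2001) = (-3516 + 4426)*(16*(-28) + 2001) = 910*(-448 + 2001) = 910*1553 = 1413230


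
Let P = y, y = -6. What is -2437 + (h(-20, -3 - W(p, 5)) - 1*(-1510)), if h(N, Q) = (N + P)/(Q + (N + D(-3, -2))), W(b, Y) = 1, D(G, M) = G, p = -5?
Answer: -25003/27 ≈ -926.04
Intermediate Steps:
P = -6
h(N, Q) = (-6 + N)/(-3 + N + Q) (h(N, Q) = (N - 6)/(Q + (N - 3)) = (-6 + N)/(Q + (-3 + N)) = (-6 + N)/(-3 + N + Q))
-2437 + (h(-20, -3 - W(p, 5)) - 1*(-1510)) = -2437 + ((-6 - 20)/(-3 - 20 + (-3 - 1*1)) - 1*(-1510)) = -2437 + (-26/(-3 - 20 + (-3 - 1)) + 1510) = -2437 + (-26/(-3 - 20 - 4) + 1510) = -2437 + (-26/(-27) + 1510) = -2437 + (-1/27*(-26) + 1510) = -2437 + (26/27 + 1510) = -2437 + 40796/27 = -25003/27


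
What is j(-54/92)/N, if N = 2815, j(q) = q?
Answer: -27/129490 ≈ -0.00020851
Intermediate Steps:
j(-54/92)/N = -54/92/2815 = -54*1/92*(1/2815) = -27/46*1/2815 = -27/129490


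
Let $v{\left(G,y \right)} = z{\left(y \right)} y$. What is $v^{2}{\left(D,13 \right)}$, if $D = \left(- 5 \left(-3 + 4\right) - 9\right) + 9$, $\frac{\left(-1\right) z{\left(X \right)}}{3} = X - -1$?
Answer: $298116$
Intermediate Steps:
$z{\left(X \right)} = -3 - 3 X$ ($z{\left(X \right)} = - 3 \left(X - -1\right) = - 3 \left(X + 1\right) = - 3 \left(1 + X\right) = -3 - 3 X$)
$D = -5$ ($D = \left(\left(-5\right) 1 - 9\right) + 9 = \left(-5 - 9\right) + 9 = -14 + 9 = -5$)
$v{\left(G,y \right)} = y \left(-3 - 3 y\right)$ ($v{\left(G,y \right)} = \left(-3 - 3 y\right) y = y \left(-3 - 3 y\right)$)
$v^{2}{\left(D,13 \right)} = \left(\left(-3\right) 13 \left(1 + 13\right)\right)^{2} = \left(\left(-3\right) 13 \cdot 14\right)^{2} = \left(-546\right)^{2} = 298116$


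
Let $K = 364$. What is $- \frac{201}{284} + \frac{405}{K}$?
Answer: $\frac{2616}{6461} \approx 0.40489$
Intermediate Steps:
$- \frac{201}{284} + \frac{405}{K} = - \frac{201}{284} + \frac{405}{364} = \frac{2616}{6461}$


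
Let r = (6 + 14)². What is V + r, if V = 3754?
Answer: 4154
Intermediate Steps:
r = 400 (r = 20² = 400)
V + r = 3754 + 400 = 4154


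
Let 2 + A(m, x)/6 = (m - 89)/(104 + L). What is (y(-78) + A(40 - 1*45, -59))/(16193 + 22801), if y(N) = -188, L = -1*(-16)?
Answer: -2047/389940 ≈ -0.0052495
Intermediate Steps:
L = 16
A(m, x) = -329/20 + m/20 (A(m, x) = -12 + 6*((m - 89)/(104 + 16)) = -12 + 6*((-89 + m)/120) = -12 + 6*((-89 + m)*(1/120)) = -12 + 6*(-89/120 + m/120) = -12 + (-89/20 + m/20) = -329/20 + m/20)
(y(-78) + A(40 - 1*45, -59))/(16193 + 22801) = (-188 + (-329/20 + (40 - 1*45)/20))/(16193 + 22801) = (-188 + (-329/20 + (40 - 45)/20))/38994 = (-188 + (-329/20 + (1/20)*(-5)))*(1/38994) = (-188 + (-329/20 - 1/4))*(1/38994) = (-188 - 167/10)*(1/38994) = -2047/10*1/38994 = -2047/389940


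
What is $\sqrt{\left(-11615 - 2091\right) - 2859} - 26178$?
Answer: $-26178 + i \sqrt{16565} \approx -26178.0 + 128.71 i$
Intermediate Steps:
$\sqrt{\left(-11615 - 2091\right) - 2859} - 26178 = \sqrt{-13706 - 2859} - 26178 = \sqrt{-16565} - 26178 = i \sqrt{16565} - 26178 = -26178 + i \sqrt{16565}$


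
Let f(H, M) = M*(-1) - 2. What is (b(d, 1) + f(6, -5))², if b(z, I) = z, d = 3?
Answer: 36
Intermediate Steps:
f(H, M) = -2 - M (f(H, M) = -M - 2 = -2 - M)
(b(d, 1) + f(6, -5))² = (3 + (-2 - 1*(-5)))² = (3 + (-2 + 5))² = (3 + 3)² = 6² = 36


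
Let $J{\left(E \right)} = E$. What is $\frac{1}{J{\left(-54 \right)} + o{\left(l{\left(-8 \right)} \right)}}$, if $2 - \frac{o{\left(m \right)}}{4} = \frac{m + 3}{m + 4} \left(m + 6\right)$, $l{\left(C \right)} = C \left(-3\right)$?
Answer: $- \frac{7}{1132} \approx -0.0061837$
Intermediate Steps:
$l{\left(C \right)} = - 3 C$
$o{\left(m \right)} = 8 - \frac{4 \left(3 + m\right) \left(6 + m\right)}{4 + m}$ ($o{\left(m \right)} = 8 - 4 \frac{m + 3}{m + 4} \left(m + 6\right) = 8 - 4 \frac{3 + m}{4 + m} \left(6 + m\right) = 8 - 4 \frac{\left(3 + m\right) \left(6 + m\right)}{4 + m} = 8 - \frac{4 \left(3 + m\right) \left(6 + m\right)}{4 + m}$)
$\frac{1}{J{\left(-54 \right)} + o{\left(l{\left(-8 \right)} \right)}} = \frac{1}{-54 + \frac{4 \left(-10 - \left(\left(-3\right) \left(-8\right)\right)^{2} - 7 \left(\left(-3\right) \left(-8\right)\right)\right)}{4 - -24}} = \frac{1}{-54 + \frac{4 \left(-10 - 24^{2} - 168\right)}{4 + 24}} = \frac{1}{-54 + \frac{4 \left(-10 - 576 - 168\right)}{28}} = \frac{1}{-54 + 4 \cdot \frac{1}{28} \left(-10 - 576 - 168\right)} = \frac{1}{-54 + 4 \cdot \frac{1}{28} \left(-754\right)} = \frac{1}{-54 - \frac{754}{7}} = \frac{1}{- \frac{1132}{7}} = - \frac{7}{1132}$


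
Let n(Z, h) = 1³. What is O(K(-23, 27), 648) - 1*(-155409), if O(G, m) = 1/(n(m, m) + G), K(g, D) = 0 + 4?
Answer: 777046/5 ≈ 1.5541e+5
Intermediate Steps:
K(g, D) = 4
n(Z, h) = 1
O(G, m) = 1/(1 + G)
O(K(-23, 27), 648) - 1*(-155409) = 1/(1 + 4) - 1*(-155409) = 1/5 + 155409 = ⅕ + 155409 = 777046/5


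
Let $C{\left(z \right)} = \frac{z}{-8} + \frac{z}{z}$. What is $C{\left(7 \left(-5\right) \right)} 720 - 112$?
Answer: $3758$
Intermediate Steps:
$C{\left(z \right)} = 1 - \frac{z}{8}$ ($C{\left(z \right)} = z \left(- \frac{1}{8}\right) + 1 = - \frac{z}{8} + 1 = 1 - \frac{z}{8}$)
$C{\left(7 \left(-5\right) \right)} 720 - 112 = \left(1 - \frac{7 \left(-5\right)}{8}\right) 720 - 112 = \left(1 - - \frac{35}{8}\right) 720 - 112 = \left(1 + \frac{35}{8}\right) 720 - 112 = \frac{43}{8} \cdot 720 - 112 = 3870 - 112 = 3758$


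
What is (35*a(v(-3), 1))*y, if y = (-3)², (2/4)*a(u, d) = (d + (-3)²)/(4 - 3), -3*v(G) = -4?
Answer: 6300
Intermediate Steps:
v(G) = 4/3 (v(G) = -⅓*(-4) = 4/3)
a(u, d) = 18 + 2*d (a(u, d) = 2*((d + (-3)²)/(4 - 3)) = 2*((d + 9)/1) = 2*((9 + d)*1) = 2*(9 + d) = 18 + 2*d)
y = 9
(35*a(v(-3), 1))*y = (35*(18 + 2*1))*9 = (35*(18 + 2))*9 = (35*20)*9 = 700*9 = 6300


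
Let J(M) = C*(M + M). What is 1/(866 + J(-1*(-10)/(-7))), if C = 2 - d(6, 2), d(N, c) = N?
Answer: 7/6142 ≈ 0.0011397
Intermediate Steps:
C = -4 (C = 2 - 1*6 = 2 - 6 = -4)
J(M) = -8*M (J(M) = -4*(M + M) = -8*M)
1/(866 + J(-1*(-10)/(-7))) = 1/(866 - 8*(-1*(-10))/(-7)) = 1/(866 - 80*(-1)/7) = 1/(866 - 8*(-10/7)) = 1/(866 + 80/7) = 1/(6142/7) = 7/6142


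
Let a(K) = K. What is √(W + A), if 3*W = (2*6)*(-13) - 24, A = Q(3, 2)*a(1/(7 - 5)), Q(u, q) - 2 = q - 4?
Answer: 2*I*√15 ≈ 7.746*I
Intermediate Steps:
Q(u, q) = -2 + q (Q(u, q) = 2 + (q - 4) = 2 + (-4 + q) = -2 + q)
A = 0 (A = (-2 + 2)/(7 - 5) = 0/2 = 0*(½) = 0)
W = -60 (W = ((2*6)*(-13) - 24)/3 = (12*(-13) - 24)/3 = (-156 - 24)/3 = (⅓)*(-180) = -60)
√(W + A) = √(-60 + 0) = √(-60) = 2*I*√15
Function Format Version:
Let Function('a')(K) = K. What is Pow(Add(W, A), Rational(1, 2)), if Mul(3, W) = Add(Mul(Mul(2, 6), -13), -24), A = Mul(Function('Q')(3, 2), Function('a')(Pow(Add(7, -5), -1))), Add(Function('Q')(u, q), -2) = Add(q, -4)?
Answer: Mul(2, I, Pow(15, Rational(1, 2))) ≈ Mul(7.7460, I)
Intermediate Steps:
Function('Q')(u, q) = Add(-2, q) (Function('Q')(u, q) = Add(2, Add(q, -4)) = Add(2, Add(-4, q)) = Add(-2, q))
A = 0 (A = Mul(Add(-2, 2), Pow(Add(7, -5), -1)) = Mul(0, Pow(2, -1)) = Mul(0, Rational(1, 2)) = 0)
W = -60 (W = Mul(Rational(1, 3), Add(Mul(Mul(2, 6), -13), -24)) = Mul(Rational(1, 3), Add(Mul(12, -13), -24)) = Mul(Rational(1, 3), Add(-156, -24)) = Mul(Rational(1, 3), -180) = -60)
Pow(Add(W, A), Rational(1, 2)) = Pow(Add(-60, 0), Rational(1, 2)) = Pow(-60, Rational(1, 2)) = Mul(2, I, Pow(15, Rational(1, 2)))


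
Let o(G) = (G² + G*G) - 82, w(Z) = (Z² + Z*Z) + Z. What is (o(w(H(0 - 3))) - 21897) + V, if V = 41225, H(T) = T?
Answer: 19696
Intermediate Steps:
w(Z) = Z + 2*Z² (w(Z) = (Z² + Z²) + Z = 2*Z² + Z = Z + 2*Z²)
o(G) = -82 + 2*G² (o(G) = (G² + G²) - 82 = 2*G² - 82 = -82 + 2*G²)
(o(w(H(0 - 3))) - 21897) + V = ((-82 + 2*((0 - 3)*(1 + 2*(0 - 3)))²) - 21897) + 41225 = ((-82 + 2*(-3*(1 + 2*(-3)))²) - 21897) + 41225 = ((-82 + 2*(-3*(1 - 6))²) - 21897) + 41225 = ((-82 + 2*(-3*(-5))²) - 21897) + 41225 = ((-82 + 2*15²) - 21897) + 41225 = ((-82 + 2*225) - 21897) + 41225 = ((-82 + 450) - 21897) + 41225 = (368 - 21897) + 41225 = -21529 + 41225 = 19696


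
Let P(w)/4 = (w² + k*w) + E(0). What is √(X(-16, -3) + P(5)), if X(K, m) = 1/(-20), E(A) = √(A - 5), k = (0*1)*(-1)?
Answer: √(9995 + 400*I*√5)/10 ≈ 10.007 + 0.44688*I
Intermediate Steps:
k = 0 (k = 0*(-1) = 0)
E(A) = √(-5 + A)
X(K, m) = -1/20
P(w) = 4*w² + 4*I*√5 (P(w) = 4*((w² + 0*w) + √(-5 + 0)) = 4*((w² + 0) + √(-5)) = 4*(w² + I*√5) = 4*w² + 4*I*√5)
√(X(-16, -3) + P(5)) = √(-1/20 + (4*5² + 4*I*√5)) = √(-1/20 + (4*25 + 4*I*√5)) = √(-1/20 + (100 + 4*I*√5)) = √(1999/20 + 4*I*√5)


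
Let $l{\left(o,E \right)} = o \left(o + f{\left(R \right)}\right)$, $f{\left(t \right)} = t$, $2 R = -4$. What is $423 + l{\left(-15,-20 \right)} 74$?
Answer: $19293$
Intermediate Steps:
$R = -2$ ($R = \frac{1}{2} \left(-4\right) = -2$)
$l{\left(o,E \right)} = o \left(-2 + o\right)$ ($l{\left(o,E \right)} = o \left(o - 2\right) = o \left(-2 + o\right)$)
$423 + l{\left(-15,-20 \right)} 74 = 423 + - 15 \left(-2 - 15\right) 74 = 423 + \left(-15\right) \left(-17\right) 74 = 423 + 255 \cdot 74 = 423 + 18870 = 19293$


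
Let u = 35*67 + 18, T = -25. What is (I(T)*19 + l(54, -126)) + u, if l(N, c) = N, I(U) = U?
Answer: 1942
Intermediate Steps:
u = 2363 (u = 2345 + 18 = 2363)
(I(T)*19 + l(54, -126)) + u = (-25*19 + 54) + 2363 = (-475 + 54) + 2363 = -421 + 2363 = 1942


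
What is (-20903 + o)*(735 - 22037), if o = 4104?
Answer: 357852298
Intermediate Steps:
(-20903 + o)*(735 - 22037) = (-20903 + 4104)*(735 - 22037) = -16799*(-21302) = 357852298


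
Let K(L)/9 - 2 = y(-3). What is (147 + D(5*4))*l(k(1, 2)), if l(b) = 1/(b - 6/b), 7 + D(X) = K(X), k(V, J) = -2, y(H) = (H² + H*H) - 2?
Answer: 302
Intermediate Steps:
y(H) = -2 + 2*H² (y(H) = (H² + H²) - 2 = 2*H² - 2 = -2 + 2*H²)
K(L) = 162 (K(L) = 18 + 9*(-2 + 2*(-3)²) = 18 + 9*(-2 + 2*9) = 18 + 9*(-2 + 18) = 18 + 9*16 = 18 + 144 = 162)
D(X) = 155 (D(X) = -7 + 162 = 155)
(147 + D(5*4))*l(k(1, 2)) = (147 + 155)*(-2/(-6 + (-2)²)) = 302*(-2/(-6 + 4)) = 302*(-2/(-2)) = 302*(-2*(-½)) = 302*1 = 302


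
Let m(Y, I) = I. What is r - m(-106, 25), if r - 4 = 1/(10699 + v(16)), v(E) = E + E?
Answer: -225350/10731 ≈ -21.000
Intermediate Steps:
v(E) = 2*E
r = 42925/10731 (r = 4 + 1/(10699 + 2*16) = 4 + 1/(10699 + 32) = 4 + 1/10731 = 42925/10731 ≈ 4.0001)
r - m(-106, 25) = 42925/10731 - 1*25 = 42925/10731 - 25 = -225350/10731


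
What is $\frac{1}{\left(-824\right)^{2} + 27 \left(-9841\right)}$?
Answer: $\frac{1}{413269} \approx 2.4197 \cdot 10^{-6}$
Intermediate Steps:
$\frac{1}{\left(-824\right)^{2} + 27 \left(-9841\right)} = \frac{1}{678976 - 265707} = \frac{1}{413269}$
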